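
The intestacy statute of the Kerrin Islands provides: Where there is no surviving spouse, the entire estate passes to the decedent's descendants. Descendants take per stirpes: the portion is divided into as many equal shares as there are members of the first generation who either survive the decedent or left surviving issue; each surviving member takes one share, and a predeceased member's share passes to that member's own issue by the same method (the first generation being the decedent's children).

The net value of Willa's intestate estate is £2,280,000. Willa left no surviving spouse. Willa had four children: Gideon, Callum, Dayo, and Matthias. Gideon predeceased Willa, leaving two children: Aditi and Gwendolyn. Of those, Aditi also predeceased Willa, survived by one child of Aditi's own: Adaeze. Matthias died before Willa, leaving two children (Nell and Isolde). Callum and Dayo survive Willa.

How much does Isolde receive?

Isolde receives £285,000.

The entire £2,280,000 passes to the descendants.
That amount (£2,280,000) is divided into 4 shares of £570,000: Callum and Dayo each take £570,000; Gideon's £570,000 share passes to Gideon's issue; Matthias's £570,000 share passes to Matthias's issue.
Gideon's share (£570,000) is divided into 2 shares of £285,000: Gwendolyn takes £285,000; Aditi's £285,000 share passes to Aditi's issue.
Aditi's share (£285,000) passes entirely to Adaeze.
Matthias's share (£570,000) is divided into 2 shares of £285,000: Nell and Isolde each take £285,000.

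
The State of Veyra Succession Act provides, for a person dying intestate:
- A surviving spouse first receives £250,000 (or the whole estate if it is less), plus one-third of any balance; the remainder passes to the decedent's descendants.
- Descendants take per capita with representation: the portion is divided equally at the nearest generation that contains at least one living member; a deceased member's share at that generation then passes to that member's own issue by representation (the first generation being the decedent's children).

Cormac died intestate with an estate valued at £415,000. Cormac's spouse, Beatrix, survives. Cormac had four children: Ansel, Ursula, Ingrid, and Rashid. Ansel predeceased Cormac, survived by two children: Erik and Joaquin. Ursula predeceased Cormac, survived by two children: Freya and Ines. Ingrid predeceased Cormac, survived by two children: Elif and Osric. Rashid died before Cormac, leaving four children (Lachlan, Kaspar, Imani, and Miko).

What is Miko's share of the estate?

Miko receives £11,000.

Beatrix first takes £250,000, leaving a balance of £165,000. Beatrix then takes one-third of the balance (£55,000), for a total of £305,000. The remaining £110,000 passes to the descendants.
No child survives, so the initial division is made at the grandchildren's generation.
The descendants' portion (£110,000) is divided into 10 shares of £11,000: Erik, Joaquin, Freya, Ines, Elif, Osric, Lachlan, Kaspar, Imani, and Miko each take £11,000.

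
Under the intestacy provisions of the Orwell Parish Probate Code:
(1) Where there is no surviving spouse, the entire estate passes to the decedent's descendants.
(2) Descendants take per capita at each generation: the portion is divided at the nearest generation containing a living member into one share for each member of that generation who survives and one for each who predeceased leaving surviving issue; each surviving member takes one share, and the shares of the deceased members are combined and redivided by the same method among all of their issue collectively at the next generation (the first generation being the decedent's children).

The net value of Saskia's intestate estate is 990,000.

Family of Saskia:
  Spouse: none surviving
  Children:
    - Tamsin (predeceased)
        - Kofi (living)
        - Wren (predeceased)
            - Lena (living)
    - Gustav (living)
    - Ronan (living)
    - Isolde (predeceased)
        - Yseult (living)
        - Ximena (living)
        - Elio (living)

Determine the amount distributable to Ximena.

Ximena receives 99,000.

The entire 990,000 passes to the descendants.
That amount (990,000) is divided at the children's generation into 4 shares of 247,500. Gustav and Ronan each take 247,500. The 2 shares of the deceased (Tamsin and Isolde) are combined into a pool of 495,000.
That pool (495,000) is divided at the grandchildren's generation into 5 shares of 99,000. Kofi, Yseult, Ximena, and Elio each take 99,000. The remaining share for the deceased Wren (99,000) is carried to the next generation.
That pool (99,000) passes entirely to Lena, the sole taker at the great-grandchildren's generation.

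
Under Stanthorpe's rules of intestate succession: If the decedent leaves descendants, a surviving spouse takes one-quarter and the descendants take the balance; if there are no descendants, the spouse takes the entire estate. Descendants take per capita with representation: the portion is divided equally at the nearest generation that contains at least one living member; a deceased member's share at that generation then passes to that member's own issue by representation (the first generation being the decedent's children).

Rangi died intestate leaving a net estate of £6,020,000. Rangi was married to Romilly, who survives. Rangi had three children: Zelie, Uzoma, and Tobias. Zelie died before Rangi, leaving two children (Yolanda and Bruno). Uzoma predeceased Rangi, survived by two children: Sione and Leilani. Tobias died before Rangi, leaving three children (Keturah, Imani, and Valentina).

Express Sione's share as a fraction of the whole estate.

Romilly takes one-quarter of £6,020,000 = £1,505,000. The remaining £4,515,000 passes to the descendants.
No child survives, so the initial division is made at the grandchildren's generation.
The descendants' portion (£4,515,000) is divided into 7 shares of £645,000: Yolanda, Bruno, Sione, Leilani, Keturah, Imani, and Valentina each take £645,000.

Sione receives 3/28 of the estate.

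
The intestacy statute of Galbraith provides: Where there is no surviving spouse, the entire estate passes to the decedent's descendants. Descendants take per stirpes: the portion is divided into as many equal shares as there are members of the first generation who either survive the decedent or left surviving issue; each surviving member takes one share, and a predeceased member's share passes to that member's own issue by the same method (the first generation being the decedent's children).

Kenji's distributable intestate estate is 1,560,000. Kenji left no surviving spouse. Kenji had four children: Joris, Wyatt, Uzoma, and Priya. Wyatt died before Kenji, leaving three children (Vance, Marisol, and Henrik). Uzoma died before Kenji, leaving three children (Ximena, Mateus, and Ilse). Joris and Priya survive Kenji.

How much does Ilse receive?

Ilse receives 130,000.

The entire 1,560,000 passes to the descendants.
That amount (1,560,000) is divided into 4 shares of 390,000: Joris and Priya each take 390,000; Wyatt's 390,000 share passes to Wyatt's issue; Uzoma's 390,000 share passes to Uzoma's issue.
Wyatt's share (390,000) is divided into 3 shares of 130,000: Vance, Marisol, and Henrik each take 130,000.
Uzoma's share (390,000) is divided into 3 shares of 130,000: Ximena, Mateus, and Ilse each take 130,000.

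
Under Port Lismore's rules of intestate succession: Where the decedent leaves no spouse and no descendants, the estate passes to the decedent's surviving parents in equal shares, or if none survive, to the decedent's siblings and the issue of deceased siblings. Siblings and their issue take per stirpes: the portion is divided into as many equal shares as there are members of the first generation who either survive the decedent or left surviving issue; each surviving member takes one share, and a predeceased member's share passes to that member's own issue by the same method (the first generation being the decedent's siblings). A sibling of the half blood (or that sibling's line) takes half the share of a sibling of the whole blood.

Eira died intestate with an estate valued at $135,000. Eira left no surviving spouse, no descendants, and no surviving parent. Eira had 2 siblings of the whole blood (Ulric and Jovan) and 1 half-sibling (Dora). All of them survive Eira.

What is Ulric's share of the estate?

The entire $135,000 passes to the siblings and their issue.
Counting each half-blood sibling's line as half a unit, there are 5/2 units in $135,000, so one unit is $54,000. Whole-blood lines (Ulric and Jovan) take $54,000 each; half-blood lines (Dora) take $27,000 each.

Ulric receives $54,000.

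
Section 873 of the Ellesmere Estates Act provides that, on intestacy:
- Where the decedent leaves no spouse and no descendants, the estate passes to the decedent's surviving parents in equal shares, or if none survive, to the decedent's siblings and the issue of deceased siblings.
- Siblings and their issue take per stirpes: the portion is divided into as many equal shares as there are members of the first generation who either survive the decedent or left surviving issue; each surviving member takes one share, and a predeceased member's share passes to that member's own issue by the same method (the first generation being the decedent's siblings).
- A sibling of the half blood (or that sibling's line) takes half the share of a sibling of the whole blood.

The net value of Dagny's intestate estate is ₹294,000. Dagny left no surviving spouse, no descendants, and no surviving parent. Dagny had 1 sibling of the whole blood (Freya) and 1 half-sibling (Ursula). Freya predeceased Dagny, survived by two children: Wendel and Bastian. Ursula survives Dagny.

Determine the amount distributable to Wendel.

Wendel receives ₹98,000.

The entire ₹294,000 passes to the siblings and their issue.
Counting each half-blood sibling's line as half a unit, there are 3/2 units in ₹294,000, so one unit is ₹196,000. Whole-blood lines (Freya) take ₹196,000 each; half-blood lines (Ursula) take ₹98,000 each.
Freya's share (₹196,000) is divided into 2 shares of ₹98,000: Wendel and Bastian each take ₹98,000.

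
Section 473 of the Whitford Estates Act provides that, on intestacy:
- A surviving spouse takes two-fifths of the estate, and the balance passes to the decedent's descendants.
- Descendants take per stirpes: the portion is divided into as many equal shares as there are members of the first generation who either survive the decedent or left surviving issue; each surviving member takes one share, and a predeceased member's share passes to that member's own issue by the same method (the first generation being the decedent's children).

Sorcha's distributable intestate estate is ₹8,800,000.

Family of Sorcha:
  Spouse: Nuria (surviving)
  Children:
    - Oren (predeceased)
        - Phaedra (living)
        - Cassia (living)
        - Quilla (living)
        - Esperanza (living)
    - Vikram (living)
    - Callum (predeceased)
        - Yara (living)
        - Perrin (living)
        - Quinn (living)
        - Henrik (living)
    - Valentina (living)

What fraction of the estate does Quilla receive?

Quilla receives 3/80 of the estate.

Nuria takes two-fifths of ₹8,800,000 = ₹3,520,000. The remaining ₹5,280,000 passes to the descendants.
The descendants' portion (₹5,280,000) is divided into 4 shares of ₹1,320,000: Vikram and Valentina each take ₹1,320,000; Oren's ₹1,320,000 share passes to Oren's issue; Callum's ₹1,320,000 share passes to Callum's issue.
Oren's share (₹1,320,000) is divided into 4 shares of ₹330,000: Phaedra, Cassia, Quilla, and Esperanza each take ₹330,000.
Callum's share (₹1,320,000) is divided into 4 shares of ₹330,000: Yara, Perrin, Quinn, and Henrik each take ₹330,000.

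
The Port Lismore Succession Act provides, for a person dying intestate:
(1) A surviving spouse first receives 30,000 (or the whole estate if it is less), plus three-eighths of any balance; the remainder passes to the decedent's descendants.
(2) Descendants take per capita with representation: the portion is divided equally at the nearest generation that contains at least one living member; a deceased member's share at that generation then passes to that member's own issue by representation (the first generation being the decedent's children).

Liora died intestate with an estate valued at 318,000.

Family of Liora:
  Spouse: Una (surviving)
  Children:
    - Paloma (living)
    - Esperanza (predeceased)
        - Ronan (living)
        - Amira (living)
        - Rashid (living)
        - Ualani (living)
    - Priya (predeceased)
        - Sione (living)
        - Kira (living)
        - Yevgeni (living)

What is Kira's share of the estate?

Kira receives 20,000.

Una first takes 30,000, leaving a balance of 288,000. Una then takes three-eighths of the balance (108,000), for a total of 138,000. The remaining 180,000 passes to the descendants.
The descendants' portion (180,000) is divided into 3 shares of 60,000: Paloma takes 60,000; Esperanza's 60,000 share passes to Esperanza's issue; Priya's 60,000 share passes to Priya's issue.
Esperanza's share (60,000) is divided into 4 shares of 15,000: Ronan, Amira, Rashid, and Ualani each take 15,000.
Priya's share (60,000) is divided into 3 shares of 20,000: Sione, Kira, and Yevgeni each take 20,000.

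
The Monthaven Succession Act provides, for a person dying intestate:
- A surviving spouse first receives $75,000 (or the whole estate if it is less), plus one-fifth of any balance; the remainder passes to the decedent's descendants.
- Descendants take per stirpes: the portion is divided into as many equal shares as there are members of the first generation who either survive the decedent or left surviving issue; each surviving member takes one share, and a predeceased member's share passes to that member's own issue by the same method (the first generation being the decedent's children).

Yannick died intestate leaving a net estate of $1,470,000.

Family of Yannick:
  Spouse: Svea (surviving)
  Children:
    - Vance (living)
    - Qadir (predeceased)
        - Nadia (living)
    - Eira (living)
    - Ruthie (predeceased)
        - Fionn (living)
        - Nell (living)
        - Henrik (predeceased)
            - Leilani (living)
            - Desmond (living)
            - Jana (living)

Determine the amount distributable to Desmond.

Svea first takes $75,000, leaving a balance of $1,395,000. Svea then takes one-fifth of the balance ($279,000), for a total of $354,000. The remaining $1,116,000 passes to the descendants.
The descendants' portion ($1,116,000) is divided into 4 shares of $279,000: Vance and Eira each take $279,000; Qadir's $279,000 share passes to Qadir's issue; Ruthie's $279,000 share passes to Ruthie's issue.
Qadir's share ($279,000) passes entirely to Nadia.
Ruthie's share ($279,000) is divided into 3 shares of $93,000: Fionn and Nell each take $93,000; Henrik's $93,000 share passes to Henrik's issue.
Henrik's share ($93,000) is divided into 3 shares of $31,000: Leilani, Desmond, and Jana each take $31,000.

Desmond receives $31,000.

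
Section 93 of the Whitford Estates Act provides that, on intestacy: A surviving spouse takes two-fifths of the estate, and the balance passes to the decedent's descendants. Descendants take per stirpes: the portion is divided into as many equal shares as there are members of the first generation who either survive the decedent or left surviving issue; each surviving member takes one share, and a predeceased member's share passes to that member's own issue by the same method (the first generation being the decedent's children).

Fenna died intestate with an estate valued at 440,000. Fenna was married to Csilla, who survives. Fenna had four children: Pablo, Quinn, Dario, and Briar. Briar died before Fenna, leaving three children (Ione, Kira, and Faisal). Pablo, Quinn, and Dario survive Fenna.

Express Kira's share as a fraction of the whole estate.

Csilla takes two-fifths of 440,000 = 176,000. The remaining 264,000 passes to the descendants.
The descendants' portion (264,000) is divided into 4 shares of 66,000: Pablo, Quinn, and Dario each take 66,000; Briar's 66,000 share passes to Briar's issue.
Briar's share (66,000) is divided into 3 shares of 22,000: Ione, Kira, and Faisal each take 22,000.

Kira receives 1/20 of the estate.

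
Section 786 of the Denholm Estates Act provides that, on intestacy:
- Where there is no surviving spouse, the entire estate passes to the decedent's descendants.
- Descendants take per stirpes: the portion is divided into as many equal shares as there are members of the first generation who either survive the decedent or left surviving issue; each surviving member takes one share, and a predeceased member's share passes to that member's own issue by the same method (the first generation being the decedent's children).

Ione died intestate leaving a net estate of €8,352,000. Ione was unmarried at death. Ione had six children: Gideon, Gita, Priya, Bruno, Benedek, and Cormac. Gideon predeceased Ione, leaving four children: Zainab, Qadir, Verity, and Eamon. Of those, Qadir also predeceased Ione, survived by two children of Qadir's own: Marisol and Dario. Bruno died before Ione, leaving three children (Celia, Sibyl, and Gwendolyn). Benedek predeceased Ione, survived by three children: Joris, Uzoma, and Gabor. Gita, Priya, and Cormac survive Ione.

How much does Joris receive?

Joris receives €464,000.

The entire €8,352,000 passes to the descendants.
That amount (€8,352,000) is divided into 6 shares of €1,392,000: Gita, Priya, and Cormac each take €1,392,000; Gideon's €1,392,000 share passes to Gideon's issue; Bruno's €1,392,000 share passes to Bruno's issue; Benedek's €1,392,000 share passes to Benedek's issue.
Gideon's share (€1,392,000) is divided into 4 shares of €348,000: Zainab, Verity, and Eamon each take €348,000; Qadir's €348,000 share passes to Qadir's issue.
Qadir's share (€348,000) is divided into 2 shares of €174,000: Marisol and Dario each take €174,000.
Bruno's share (€1,392,000) is divided into 3 shares of €464,000: Celia, Sibyl, and Gwendolyn each take €464,000.
Benedek's share (€1,392,000) is divided into 3 shares of €464,000: Joris, Uzoma, and Gabor each take €464,000.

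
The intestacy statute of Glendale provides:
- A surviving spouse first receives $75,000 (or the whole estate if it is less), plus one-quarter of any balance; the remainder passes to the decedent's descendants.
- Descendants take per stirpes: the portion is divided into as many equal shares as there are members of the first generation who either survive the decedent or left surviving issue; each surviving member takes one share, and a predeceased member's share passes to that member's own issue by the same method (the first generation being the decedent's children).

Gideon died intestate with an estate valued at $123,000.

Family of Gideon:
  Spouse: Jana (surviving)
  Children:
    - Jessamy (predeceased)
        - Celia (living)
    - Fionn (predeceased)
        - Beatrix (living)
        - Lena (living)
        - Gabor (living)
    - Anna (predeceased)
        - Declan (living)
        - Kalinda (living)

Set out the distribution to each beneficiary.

Jana first takes $75,000, leaving a balance of $48,000. Jana then takes one-quarter of the balance ($12,000), for a total of $87,000. The remaining $36,000 passes to the descendants.
The descendants' portion ($36,000) is divided into 3 shares of $12,000: Jessamy's $12,000 share passes to Jessamy's issue; Fionn's $12,000 share passes to Fionn's issue; Anna's $12,000 share passes to Anna's issue.
Jessamy's share ($12,000) passes entirely to Celia.
Fionn's share ($12,000) is divided into 3 shares of $4,000: Beatrix, Lena, and Gabor each take $4,000.
Anna's share ($12,000) is divided into 2 shares of $6,000: Declan and Kalinda each take $6,000.

Jana: $87,000; Celia: $12,000; Beatrix: $4,000; Lena: $4,000; Gabor: $4,000; Declan: $6,000; Kalinda: $6,000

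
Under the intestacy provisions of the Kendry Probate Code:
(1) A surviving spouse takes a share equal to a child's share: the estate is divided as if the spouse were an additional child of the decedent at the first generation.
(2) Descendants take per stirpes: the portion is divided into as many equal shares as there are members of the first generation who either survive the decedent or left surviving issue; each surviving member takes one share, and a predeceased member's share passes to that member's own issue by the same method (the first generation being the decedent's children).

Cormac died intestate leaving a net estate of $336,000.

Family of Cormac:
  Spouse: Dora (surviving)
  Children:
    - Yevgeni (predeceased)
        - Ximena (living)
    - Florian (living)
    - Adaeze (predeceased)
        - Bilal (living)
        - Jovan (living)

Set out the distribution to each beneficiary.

The spouse counts as an additional share at the children's level, so there are 4 primary shares of $84,000. Dora takes one such share ($84,000).
The children's combined portion ($252,000) is divided into 3 shares of $84,000: Florian takes $84,000; Yevgeni's $84,000 share passes to Yevgeni's issue; Adaeze's $84,000 share passes to Adaeze's issue.
Yevgeni's share ($84,000) passes entirely to Ximena.
Adaeze's share ($84,000) is divided into 2 shares of $42,000: Bilal and Jovan each take $42,000.

Dora: $84,000; Ximena: $84,000; Florian: $84,000; Bilal: $42,000; Jovan: $42,000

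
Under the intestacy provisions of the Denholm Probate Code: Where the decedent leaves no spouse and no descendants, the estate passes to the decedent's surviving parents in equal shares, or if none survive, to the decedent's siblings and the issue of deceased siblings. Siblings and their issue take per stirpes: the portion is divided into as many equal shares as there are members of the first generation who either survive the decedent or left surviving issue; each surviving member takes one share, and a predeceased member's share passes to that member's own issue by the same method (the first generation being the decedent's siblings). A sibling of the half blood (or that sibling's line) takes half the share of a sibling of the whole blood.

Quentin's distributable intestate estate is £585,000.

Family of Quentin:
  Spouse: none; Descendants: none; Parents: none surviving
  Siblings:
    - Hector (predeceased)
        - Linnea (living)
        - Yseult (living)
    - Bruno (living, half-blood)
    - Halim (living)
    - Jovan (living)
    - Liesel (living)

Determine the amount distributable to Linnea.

The entire £585,000 passes to the siblings and their issue.
Counting each half-blood sibling's line as half a unit, there are 9/2 units in £585,000, so one unit is £130,000. Whole-blood lines (Hector, Halim, Jovan, and Liesel) take £130,000 each; half-blood lines (Bruno) take £65,000 each.
Hector's share (£130,000) is divided into 2 shares of £65,000: Linnea and Yseult each take £65,000.

Linnea receives £65,000.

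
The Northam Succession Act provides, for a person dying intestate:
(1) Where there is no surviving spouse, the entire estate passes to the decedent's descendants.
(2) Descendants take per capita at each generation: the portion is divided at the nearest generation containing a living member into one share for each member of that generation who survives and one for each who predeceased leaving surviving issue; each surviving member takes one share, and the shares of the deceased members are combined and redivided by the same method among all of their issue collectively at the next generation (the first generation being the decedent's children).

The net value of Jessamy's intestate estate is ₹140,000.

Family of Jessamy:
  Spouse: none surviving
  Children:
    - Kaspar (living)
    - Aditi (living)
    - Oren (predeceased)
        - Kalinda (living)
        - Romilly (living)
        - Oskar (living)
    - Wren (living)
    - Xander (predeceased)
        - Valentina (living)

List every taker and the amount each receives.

The entire ₹140,000 passes to the descendants.
That amount (₹140,000) is divided at the children's generation into 5 shares of ₹28,000. Kaspar, Aditi, and Wren each take ₹28,000. The 2 shares of the deceased (Oren and Xander) are combined into a pool of ₹56,000.
That pool (₹56,000) is divided at the grandchildren's generation equally among Kalinda, Romilly, Oskar, and Valentina: ₹14,000 each.

Kaspar: ₹28,000; Aditi: ₹28,000; Kalinda: ₹14,000; Romilly: ₹14,000; Oskar: ₹14,000; Wren: ₹28,000; Valentina: ₹14,000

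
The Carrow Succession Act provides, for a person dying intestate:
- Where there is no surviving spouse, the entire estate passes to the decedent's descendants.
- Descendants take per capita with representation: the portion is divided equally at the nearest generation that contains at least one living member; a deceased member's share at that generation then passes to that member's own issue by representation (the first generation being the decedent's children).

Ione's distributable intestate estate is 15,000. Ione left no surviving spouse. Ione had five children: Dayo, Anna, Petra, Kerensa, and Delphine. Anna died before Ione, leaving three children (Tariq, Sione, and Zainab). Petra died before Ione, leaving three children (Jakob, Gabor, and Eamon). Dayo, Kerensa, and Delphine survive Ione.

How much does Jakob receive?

Jakob receives 1,000.

The entire 15,000 passes to the descendants.
That amount (15,000) is divided into 5 shares of 3,000: Dayo, Kerensa, and Delphine each take 3,000; Anna's 3,000 share passes to Anna's issue; Petra's 3,000 share passes to Petra's issue.
Anna's share (3,000) is divided into 3 shares of 1,000: Tariq, Sione, and Zainab each take 1,000.
Petra's share (3,000) is divided into 3 shares of 1,000: Jakob, Gabor, and Eamon each take 1,000.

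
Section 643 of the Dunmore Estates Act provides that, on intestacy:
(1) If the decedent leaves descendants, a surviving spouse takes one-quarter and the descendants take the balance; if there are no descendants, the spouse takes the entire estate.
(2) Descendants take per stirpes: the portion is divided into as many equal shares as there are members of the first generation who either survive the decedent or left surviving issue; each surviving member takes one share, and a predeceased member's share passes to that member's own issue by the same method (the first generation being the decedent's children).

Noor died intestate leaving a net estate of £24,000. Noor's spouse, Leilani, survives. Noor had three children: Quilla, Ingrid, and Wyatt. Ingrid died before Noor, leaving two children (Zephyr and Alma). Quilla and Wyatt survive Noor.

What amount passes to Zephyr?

Leilani takes one-quarter of £24,000 = £6,000. The remaining £18,000 passes to the descendants.
The descendants' portion (£18,000) is divided into 3 shares of £6,000: Quilla and Wyatt each take £6,000; Ingrid's £6,000 share passes to Ingrid's issue.
Ingrid's share (£6,000) is divided into 2 shares of £3,000: Zephyr and Alma each take £3,000.

Zephyr receives £3,000.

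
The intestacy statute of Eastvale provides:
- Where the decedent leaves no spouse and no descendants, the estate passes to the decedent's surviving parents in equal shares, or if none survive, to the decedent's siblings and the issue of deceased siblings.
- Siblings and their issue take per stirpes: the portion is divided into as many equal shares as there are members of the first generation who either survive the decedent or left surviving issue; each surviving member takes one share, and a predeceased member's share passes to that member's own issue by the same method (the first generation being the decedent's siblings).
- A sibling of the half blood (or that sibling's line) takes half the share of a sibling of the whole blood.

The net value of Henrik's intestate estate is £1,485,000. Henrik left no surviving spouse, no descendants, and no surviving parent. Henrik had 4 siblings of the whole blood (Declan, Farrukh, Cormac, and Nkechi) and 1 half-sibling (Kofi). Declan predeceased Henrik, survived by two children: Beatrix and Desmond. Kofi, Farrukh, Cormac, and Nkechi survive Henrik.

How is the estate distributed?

The entire £1,485,000 passes to the siblings and their issue.
Counting each half-blood sibling's line as half a unit, there are 9/2 units in £1,485,000, so one unit is £330,000. Whole-blood lines (Declan, Farrukh, Cormac, and Nkechi) take £330,000 each; half-blood lines (Kofi) take £165,000 each.
Declan's share (£330,000) is divided into 2 shares of £165,000: Beatrix and Desmond each take £165,000.

Beatrix: £165,000; Desmond: £165,000; Kofi: £165,000; Farrukh: £330,000; Cormac: £330,000; Nkechi: £330,000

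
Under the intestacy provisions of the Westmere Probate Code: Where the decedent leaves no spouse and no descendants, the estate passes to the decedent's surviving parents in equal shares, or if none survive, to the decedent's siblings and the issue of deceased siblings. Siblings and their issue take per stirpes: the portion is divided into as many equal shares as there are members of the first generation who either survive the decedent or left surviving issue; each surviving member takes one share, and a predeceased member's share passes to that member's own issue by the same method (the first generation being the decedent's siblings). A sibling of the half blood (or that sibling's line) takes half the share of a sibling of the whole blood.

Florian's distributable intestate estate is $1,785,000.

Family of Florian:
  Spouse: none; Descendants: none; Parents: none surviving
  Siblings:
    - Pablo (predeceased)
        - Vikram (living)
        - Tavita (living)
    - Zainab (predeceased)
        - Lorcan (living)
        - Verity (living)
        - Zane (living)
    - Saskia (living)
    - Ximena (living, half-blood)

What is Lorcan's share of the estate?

Lorcan receives $170,000.

The entire $1,785,000 passes to the siblings and their issue.
Counting each half-blood sibling's line as half a unit, there are 7/2 units in $1,785,000, so one unit is $510,000. Whole-blood lines (Pablo, Zainab, and Saskia) take $510,000 each; half-blood lines (Ximena) take $255,000 each.
Pablo's share ($510,000) is divided into 2 shares of $255,000: Vikram and Tavita each take $255,000.
Zainab's share ($510,000) is divided into 3 shares of $170,000: Lorcan, Verity, and Zane each take $170,000.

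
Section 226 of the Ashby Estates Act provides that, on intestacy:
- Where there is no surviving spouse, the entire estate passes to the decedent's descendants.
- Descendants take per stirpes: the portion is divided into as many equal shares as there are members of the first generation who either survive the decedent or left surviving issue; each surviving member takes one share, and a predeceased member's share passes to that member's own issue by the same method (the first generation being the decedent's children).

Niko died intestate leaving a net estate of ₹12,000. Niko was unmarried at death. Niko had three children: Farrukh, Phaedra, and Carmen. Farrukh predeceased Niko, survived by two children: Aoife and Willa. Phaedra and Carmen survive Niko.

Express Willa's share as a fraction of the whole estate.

Willa receives 1/6 of the estate.

The entire ₹12,000 passes to the descendants.
That amount (₹12,000) is divided into 3 shares of ₹4,000: Phaedra and Carmen each take ₹4,000; Farrukh's ₹4,000 share passes to Farrukh's issue.
Farrukh's share (₹4,000) is divided into 2 shares of ₹2,000: Aoife and Willa each take ₹2,000.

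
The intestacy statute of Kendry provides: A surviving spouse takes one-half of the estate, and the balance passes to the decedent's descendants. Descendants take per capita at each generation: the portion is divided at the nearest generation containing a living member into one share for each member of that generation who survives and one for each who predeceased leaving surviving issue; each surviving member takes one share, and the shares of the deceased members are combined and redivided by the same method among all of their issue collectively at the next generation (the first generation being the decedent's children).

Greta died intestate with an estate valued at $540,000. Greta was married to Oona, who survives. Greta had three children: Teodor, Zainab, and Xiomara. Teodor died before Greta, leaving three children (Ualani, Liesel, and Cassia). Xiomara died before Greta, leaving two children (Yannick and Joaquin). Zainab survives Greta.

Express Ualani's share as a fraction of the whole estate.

Ualani receives 1/15 of the estate.

Oona takes one-half of $540,000 = $270,000. The remaining $270,000 passes to the descendants.
The descendants' portion ($270,000) is divided at the children's generation into 3 shares of $90,000. Zainab takes $90,000. The 2 shares of the deceased (Teodor and Xiomara) are combined into a pool of $180,000.
That pool ($180,000) is divided at the grandchildren's generation equally among Ualani, Liesel, Cassia, Yannick, and Joaquin: $36,000 each.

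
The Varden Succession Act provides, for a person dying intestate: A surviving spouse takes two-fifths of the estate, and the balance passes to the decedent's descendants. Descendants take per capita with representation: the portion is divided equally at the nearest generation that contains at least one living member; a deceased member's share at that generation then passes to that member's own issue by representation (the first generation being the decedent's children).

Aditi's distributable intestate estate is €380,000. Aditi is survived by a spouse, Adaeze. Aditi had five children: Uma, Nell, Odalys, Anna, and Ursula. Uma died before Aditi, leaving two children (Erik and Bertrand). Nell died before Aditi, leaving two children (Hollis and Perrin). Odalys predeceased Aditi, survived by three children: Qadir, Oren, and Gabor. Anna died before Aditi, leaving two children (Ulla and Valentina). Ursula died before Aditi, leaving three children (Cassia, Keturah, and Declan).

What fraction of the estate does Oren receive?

Oren receives 1/20 of the estate.

Adaeze takes two-fifths of €380,000 = €152,000. The remaining €228,000 passes to the descendants.
No child survives, so the initial division is made at the grandchildren's generation.
The descendants' portion (€228,000) is divided into 12 shares of €19,000: Erik, Bertrand, Hollis, Perrin, Qadir, Oren, Gabor, Ulla, Valentina, Cassia, Keturah, and Declan each take €19,000.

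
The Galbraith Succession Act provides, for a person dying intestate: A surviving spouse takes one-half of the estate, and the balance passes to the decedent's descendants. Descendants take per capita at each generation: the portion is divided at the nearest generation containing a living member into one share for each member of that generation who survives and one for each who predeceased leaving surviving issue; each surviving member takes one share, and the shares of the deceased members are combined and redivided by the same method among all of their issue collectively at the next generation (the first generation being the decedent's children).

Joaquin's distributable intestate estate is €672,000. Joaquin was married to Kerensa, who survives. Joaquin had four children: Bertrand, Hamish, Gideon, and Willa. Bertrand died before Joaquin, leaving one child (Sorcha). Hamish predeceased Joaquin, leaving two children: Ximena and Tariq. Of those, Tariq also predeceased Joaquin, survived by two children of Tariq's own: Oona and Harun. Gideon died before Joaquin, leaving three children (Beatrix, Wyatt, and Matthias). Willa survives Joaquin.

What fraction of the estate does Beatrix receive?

Kerensa takes one-half of €672,000 = €336,000. The remaining €336,000 passes to the descendants.
The descendants' portion (€336,000) is divided at the children's generation into 4 shares of €84,000. Willa takes €84,000. The 3 shares of the deceased (Bertrand, Hamish, and Gideon) are combined into a pool of €252,000.
That pool (€252,000) is divided at the grandchildren's generation into 6 shares of €42,000. Sorcha, Ximena, Beatrix, Wyatt, and Matthias each take €42,000. The remaining share for the deceased Tariq (€42,000) is carried to the next generation.
That pool (€42,000) is divided at the great-grandchildren's generation equally among Oona and Harun: €21,000 each.

Beatrix receives 1/16 of the estate.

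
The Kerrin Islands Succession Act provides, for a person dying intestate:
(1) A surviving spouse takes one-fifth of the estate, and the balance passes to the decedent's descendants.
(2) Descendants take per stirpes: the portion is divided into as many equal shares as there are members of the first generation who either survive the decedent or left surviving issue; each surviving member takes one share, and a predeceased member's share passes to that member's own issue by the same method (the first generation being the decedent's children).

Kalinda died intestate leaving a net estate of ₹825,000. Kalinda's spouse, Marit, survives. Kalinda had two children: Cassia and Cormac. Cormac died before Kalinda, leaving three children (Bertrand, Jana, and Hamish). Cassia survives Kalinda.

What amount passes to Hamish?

Marit takes one-fifth of ₹825,000 = ₹165,000. The remaining ₹660,000 passes to the descendants.
The descendants' portion (₹660,000) is divided into 2 shares of ₹330,000: Cassia takes ₹330,000; Cormac's ₹330,000 share passes to Cormac's issue.
Cormac's share (₹330,000) is divided into 3 shares of ₹110,000: Bertrand, Jana, and Hamish each take ₹110,000.

Hamish receives ₹110,000.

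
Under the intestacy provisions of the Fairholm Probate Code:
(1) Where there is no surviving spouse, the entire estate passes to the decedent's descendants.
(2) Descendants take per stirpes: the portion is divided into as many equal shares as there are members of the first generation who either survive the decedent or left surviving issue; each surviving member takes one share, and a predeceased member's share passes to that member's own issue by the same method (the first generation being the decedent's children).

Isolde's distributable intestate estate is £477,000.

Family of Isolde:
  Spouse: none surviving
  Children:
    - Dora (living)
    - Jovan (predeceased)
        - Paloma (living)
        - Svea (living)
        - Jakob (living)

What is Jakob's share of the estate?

The entire £477,000 passes to the descendants.
That amount (£477,000) is divided into 2 shares of £238,500: Dora takes £238,500; Jovan's £238,500 share passes to Jovan's issue.
Jovan's share (£238,500) is divided into 3 shares of £79,500: Paloma, Svea, and Jakob each take £79,500.

Jakob receives £79,500.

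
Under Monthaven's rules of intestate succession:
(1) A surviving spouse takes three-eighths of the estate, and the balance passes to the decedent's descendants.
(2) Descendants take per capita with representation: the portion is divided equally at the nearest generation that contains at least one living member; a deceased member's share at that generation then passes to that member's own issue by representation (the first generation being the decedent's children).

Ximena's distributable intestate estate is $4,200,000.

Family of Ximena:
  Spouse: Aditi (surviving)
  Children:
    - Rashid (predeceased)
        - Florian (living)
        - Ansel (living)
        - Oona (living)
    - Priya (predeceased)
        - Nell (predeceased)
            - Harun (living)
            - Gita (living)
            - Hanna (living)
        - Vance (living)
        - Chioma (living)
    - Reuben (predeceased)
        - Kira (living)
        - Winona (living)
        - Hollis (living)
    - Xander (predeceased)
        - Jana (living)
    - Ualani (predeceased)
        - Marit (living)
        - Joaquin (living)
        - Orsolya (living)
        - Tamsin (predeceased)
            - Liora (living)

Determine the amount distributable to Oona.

Aditi takes three-eighths of $4,200,000 = $1,575,000. The remaining $2,625,000 passes to the descendants.
No child survives, so the initial division is made at the grandchildren's generation.
The descendants' portion ($2,625,000) is divided into 14 shares of $187,500: Florian, Ansel, Oona, Vance, Chioma, Kira, Winona, Hollis, Jana, Marit, Joaquin, and Orsolya each take $187,500; Nell's $187,500 share passes to Nell's issue; Tamsin's $187,500 share passes to Tamsin's issue.
Nell's share ($187,500) is divided into 3 shares of $62,500: Harun, Gita, and Hanna each take $62,500.
Tamsin's share ($187,500) passes entirely to Liora.

Oona receives $187,500.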